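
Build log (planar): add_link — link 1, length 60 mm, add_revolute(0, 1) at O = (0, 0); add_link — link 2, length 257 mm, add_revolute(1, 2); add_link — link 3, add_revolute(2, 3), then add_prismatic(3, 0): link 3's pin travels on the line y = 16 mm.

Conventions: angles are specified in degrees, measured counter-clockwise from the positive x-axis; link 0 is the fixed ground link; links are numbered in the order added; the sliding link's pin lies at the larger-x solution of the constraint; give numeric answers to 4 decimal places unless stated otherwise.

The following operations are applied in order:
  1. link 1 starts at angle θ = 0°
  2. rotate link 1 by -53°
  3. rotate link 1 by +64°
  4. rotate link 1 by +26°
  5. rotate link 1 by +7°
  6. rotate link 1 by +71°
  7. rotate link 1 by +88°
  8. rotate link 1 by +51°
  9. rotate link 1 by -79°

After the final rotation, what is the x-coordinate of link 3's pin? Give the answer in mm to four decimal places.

geometry: r = 60 mm, L = 257 mm, e = 16 mm; θ starts at 0°
rotate link 1 by -53°: θ ← 0° -53° = -53°
rotate link 1 by +64°: θ ← -53° +64° = 11°
rotate link 1 by +26°: θ ← 11° +26° = 37°
rotate link 1 by +7°: θ ← 37° +7° = 44°
rotate link 1 by +71°: θ ← 44° +71° = 115°
rotate link 1 by +88°: θ ← 115° +88° = 203°
rotate link 1 by +51°: θ ← 203° +51° = 254°
rotate link 1 by -79°: θ ← 254° -79° = 175°
crank pin P = (r cos θ, r sin θ) = (-59.771682, 5.229345)
h = r sin θ − e = 5.229345 − 16 = -10.770655
x = r cos θ + √(L² − h²) = -59.771682 + 256.774206 = 197.002524

197.0025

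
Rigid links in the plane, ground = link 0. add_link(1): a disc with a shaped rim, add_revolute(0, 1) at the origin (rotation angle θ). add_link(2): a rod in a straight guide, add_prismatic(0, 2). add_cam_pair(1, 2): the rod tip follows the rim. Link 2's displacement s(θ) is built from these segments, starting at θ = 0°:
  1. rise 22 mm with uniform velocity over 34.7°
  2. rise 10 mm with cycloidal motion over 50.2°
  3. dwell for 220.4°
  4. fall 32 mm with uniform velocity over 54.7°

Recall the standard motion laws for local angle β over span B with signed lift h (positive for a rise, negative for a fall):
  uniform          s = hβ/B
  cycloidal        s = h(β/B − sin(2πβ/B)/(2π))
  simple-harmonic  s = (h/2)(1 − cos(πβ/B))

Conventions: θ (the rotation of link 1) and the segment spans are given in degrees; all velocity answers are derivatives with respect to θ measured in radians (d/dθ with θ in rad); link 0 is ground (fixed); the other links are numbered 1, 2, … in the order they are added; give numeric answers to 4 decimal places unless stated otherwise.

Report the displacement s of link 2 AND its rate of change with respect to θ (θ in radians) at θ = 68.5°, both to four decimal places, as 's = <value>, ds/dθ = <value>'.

segment 1 (0° to 34.7°, uniform, h = 22) is passed completely: s = 0.0000 + (22) = 22.0000
θ = 68.5° falls in segment 2 (34.7° to 84.9°, cycloidal, h = 10): β = 68.5 − 34.7 = 33.8°, B = 50.2°; Δs = 10·(0.6733 − sin(2π·0.6733)/(2π)) = 8.1434; s = 22.0000 + 8.1434 = 30.1434
velocity in seg [34.7°–84.9°] (cycloidal), θ in radians: β = 33.8° = 0.5899 rad, B = 50.2° = 0.8762 rad; ds/dθ = (h/B)(1 − cos(2πβ/B)) = (10/0.8762)(1 − cos(2π·0.6733)) = 16.703020 mm/rad

s = 30.1434, ds/dθ = 16.7030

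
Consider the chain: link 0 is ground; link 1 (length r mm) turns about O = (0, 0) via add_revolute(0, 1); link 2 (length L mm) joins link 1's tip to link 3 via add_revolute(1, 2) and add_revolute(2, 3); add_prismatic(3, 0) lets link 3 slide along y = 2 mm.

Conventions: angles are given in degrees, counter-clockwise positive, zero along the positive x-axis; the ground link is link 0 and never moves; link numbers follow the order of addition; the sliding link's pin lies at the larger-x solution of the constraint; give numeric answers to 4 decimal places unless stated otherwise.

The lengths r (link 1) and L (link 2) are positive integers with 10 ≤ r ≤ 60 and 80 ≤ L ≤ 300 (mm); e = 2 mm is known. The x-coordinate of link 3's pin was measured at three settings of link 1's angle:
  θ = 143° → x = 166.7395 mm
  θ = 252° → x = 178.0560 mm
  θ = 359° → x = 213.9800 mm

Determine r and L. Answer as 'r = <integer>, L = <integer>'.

constraint per measurement: (x − r cos θ)² + (r sin θ − e)² = L²
subtracting the θ₁ and θ₂ equations cancels the r² and L² terms:
r = (x₁² − x₂²) / (2[(x₁cos θ₁ + e sin θ₁) − (x₂cos θ₂ + e sin θ₂)]) = 26.0000 → r = 26
L² = (x₁ − r cos θ₁)² + (r sin θ₁ − e)² = 35344.0046 → L = 188.0000 → L = 188
check at θ₃=359°: x = 213.9800 (printed 213.9800) ✓

r = 26, L = 188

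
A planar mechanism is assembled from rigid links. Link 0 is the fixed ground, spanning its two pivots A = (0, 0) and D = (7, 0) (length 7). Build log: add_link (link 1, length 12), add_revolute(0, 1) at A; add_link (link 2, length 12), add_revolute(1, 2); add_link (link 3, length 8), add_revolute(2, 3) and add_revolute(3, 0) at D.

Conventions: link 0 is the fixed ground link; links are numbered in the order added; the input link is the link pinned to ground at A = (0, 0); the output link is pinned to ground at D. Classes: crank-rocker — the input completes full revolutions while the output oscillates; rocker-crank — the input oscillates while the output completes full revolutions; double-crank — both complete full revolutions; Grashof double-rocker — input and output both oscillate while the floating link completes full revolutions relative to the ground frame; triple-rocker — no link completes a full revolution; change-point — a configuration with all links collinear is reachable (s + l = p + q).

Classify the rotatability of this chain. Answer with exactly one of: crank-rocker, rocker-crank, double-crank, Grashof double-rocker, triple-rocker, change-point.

lengths: ground=7, input=12, coupler=12, output=8
sorted: s=7 (shortest), l=12 (longest), p+q=20
s + l = 19 vs p + q = 20
s + l < p + q (Grashof) with shortest = ground link → double-crank

double-crank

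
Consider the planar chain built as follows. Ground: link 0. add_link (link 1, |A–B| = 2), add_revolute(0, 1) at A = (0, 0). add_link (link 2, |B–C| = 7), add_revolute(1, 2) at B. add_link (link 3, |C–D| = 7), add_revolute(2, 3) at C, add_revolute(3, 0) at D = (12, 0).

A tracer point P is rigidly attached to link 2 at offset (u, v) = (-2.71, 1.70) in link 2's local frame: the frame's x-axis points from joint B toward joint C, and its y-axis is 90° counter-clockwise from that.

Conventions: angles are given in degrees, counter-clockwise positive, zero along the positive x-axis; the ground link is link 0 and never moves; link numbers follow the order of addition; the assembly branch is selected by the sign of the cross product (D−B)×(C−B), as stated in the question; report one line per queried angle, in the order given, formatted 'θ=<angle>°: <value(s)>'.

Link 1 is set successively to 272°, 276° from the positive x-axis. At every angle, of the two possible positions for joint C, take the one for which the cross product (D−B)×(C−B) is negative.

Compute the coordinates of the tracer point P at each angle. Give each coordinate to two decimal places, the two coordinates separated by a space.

A=(0,0), D=(12.00,0)
θ=272°: B = A + 2.00·(cos272°, sin272°) = (0.0698, -1.9988)
θ=272°: |BD| = 12.0965
θ=272°: circle(B,7.00) ∩ circle(D,7.00): a=6.0482, h=3.5240
θ=272°:   candidates: C₊=(5.4526,2.4762) cross=42.628; C₋=(6.6172,-4.4750) cross=-42.628
θ=272°:   branch - wants cross < 0 → take C=(6.6172,-4.4750) (cross=-42.628)
θ=272°: ex = (C−B)/|BC| = (0.9353,-0.3537); ey = (0.3537,0.9353)
θ=272°: P = B + -2.71·ex + 1.70·ey = (-1.8636,0.5499)
θ=276°: B = A + 2.00·(cos276°, sin276°) = (0.2091, -1.9890)
θ=276°: |BD| = 11.9575
θ=276°: circle(B,7.00) ∩ circle(D,7.00): a=5.9788, h=3.6407
θ=276°:   candidates: C₊=(5.4989,2.5954) cross=43.533; C₋=(6.7101,-4.5845) cross=-43.533
θ=276°:   branch - wants cross < 0 → take C=(6.7101,-4.5845) (cross=-43.533)
θ=276°: ex = (C−B)/|BC| = (0.9287,-0.3708); ey = (0.3708,0.9287)
θ=276°: P = B + -2.71·ex + 1.70·ey = (-1.6775,0.5946)

θ=272°: -1.86 0.55
θ=276°: -1.68 0.59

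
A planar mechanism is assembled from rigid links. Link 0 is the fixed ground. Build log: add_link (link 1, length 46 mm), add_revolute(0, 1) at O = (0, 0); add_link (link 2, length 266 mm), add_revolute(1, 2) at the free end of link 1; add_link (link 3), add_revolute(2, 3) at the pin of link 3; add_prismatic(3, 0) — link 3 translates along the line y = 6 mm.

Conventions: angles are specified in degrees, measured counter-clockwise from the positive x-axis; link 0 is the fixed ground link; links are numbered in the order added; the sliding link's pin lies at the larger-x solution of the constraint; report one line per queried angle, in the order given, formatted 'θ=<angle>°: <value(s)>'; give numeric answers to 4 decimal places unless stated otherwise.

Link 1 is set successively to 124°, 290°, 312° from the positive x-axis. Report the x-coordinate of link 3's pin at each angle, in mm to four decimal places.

geometry: r = 46 mm, L = 266 mm, e = 6 mm
θ=124°: crank pin P = (r cos θ, r sin θ) = (-25.722874, 38.135728)
θ=124°: h = r sin θ − e = 38.135728 − 6 = 32.135728
θ=124°: x = r cos θ + √(L² − h²) = -25.722874 + 264.051690 = 238.328816
θ=290°: crank pin P = (r cos θ, r sin θ) = (15.732927, -43.225861)
θ=290°: h = r sin θ − e = -43.225861 − 6 = -49.225861
θ=290°: x = r cos θ + √(L² − h²) = 15.732927 + 261.405460 = 277.138387
θ=312°: crank pin P = (r cos θ, r sin θ) = (30.780008, -34.184662)
θ=312°: h = r sin θ − e = -34.184662 − 6 = -40.184662
θ=312°: x = r cos θ + √(L² − h²) = 30.780008 + 262.947130 = 293.727137

θ=124°: 238.3288
θ=290°: 277.1384
θ=312°: 293.7271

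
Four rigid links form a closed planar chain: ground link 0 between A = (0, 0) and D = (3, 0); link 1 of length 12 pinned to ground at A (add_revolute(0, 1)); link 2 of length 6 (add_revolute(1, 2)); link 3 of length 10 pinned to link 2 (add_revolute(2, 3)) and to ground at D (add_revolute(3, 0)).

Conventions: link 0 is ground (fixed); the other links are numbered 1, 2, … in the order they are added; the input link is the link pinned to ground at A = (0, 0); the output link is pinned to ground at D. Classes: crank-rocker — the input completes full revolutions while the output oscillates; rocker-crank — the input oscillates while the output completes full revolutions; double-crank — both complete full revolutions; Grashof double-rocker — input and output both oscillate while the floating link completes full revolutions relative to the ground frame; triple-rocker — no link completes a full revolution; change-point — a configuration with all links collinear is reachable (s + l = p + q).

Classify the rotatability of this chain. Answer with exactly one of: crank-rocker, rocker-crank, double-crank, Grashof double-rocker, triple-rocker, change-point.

lengths: ground=3, input=12, coupler=6, output=10
sorted: s=3 (shortest), l=12 (longest), p+q=16
s + l = 15 vs p + q = 16
s + l < p + q (Grashof) with shortest = ground link → double-crank

double-crank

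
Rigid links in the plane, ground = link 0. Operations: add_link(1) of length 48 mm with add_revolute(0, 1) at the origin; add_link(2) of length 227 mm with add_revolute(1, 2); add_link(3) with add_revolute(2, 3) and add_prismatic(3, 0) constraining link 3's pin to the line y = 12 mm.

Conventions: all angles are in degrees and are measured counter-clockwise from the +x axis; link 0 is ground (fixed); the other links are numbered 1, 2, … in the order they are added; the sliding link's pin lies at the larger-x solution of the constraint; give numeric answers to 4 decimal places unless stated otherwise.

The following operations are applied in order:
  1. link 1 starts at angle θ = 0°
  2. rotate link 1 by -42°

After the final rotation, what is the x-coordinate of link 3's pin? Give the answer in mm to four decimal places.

geometry: r = 48 mm, L = 227 mm, e = 12 mm; θ starts at 0°
rotate link 1 by -42°: θ ← 0° -42° = -42°
crank pin P = (r cos θ, r sin θ) = (35.670952, -32.118269)
h = r sin θ − e = -32.118269 − 12 = -44.118269
x = r cos θ + √(L² − h²) = 35.670952 + 222.671458 = 258.342410

258.3424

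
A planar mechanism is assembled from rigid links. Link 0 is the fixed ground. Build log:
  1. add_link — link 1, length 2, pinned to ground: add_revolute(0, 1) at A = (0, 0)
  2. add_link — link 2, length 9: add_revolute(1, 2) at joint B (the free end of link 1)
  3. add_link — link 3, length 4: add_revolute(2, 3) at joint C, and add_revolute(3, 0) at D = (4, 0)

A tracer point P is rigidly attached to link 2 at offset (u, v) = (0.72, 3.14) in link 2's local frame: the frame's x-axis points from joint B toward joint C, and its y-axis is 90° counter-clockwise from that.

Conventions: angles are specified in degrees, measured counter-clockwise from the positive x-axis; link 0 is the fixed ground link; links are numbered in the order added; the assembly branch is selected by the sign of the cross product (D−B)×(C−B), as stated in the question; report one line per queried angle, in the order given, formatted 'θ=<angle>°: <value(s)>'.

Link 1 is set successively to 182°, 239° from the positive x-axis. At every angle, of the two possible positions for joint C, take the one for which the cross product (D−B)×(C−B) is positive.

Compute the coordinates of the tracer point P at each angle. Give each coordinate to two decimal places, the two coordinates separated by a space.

A=(0,0), D=(4.00,0)
θ=182°: B = A + 2.00·(cos182°, sin182°) = (-1.9988, -0.0698)
θ=182°: |BD| = 5.9992
θ=182°: circle(B,9.00) ∩ circle(D,4.00): a=8.4170, h=3.1866
θ=182°:   candidates: C₊=(6.3806,3.2145) cross=19.117; C₋=(6.4547,-3.1582) cross=-19.117
θ=182°:   branch + wants cross > 0 → take C=(6.3806,3.2145) (cross=19.117)
θ=182°: ex = (C−B)/|BC| = (0.9310,0.3649); ey = (-0.3649,0.9310)
θ=182°: P = B + 0.72·ex + 3.14·ey = (-2.4743,3.1164)
θ=239°: B = A + 2.00·(cos239°, sin239°) = (-1.0301, -1.7143)
θ=239°: |BD| = 5.3142
θ=239°: circle(B,9.00) ∩ circle(D,4.00): a=8.7728, h=2.0095
θ=239°:   candidates: C₊=(6.6254,3.0178) cross=10.679; C₋=(7.9220,-0.7863) cross=-10.679
θ=239°:   branch + wants cross > 0 → take C=(6.6254,3.0178) (cross=10.679)
θ=239°: ex = (C−B)/|BC| = (0.8506,0.5258); ey = (-0.5258,0.8506)
θ=239°: P = B + 0.72·ex + 3.14·ey = (-2.0686,1.3352)

θ=182°: -2.47 3.12
θ=239°: -2.07 1.34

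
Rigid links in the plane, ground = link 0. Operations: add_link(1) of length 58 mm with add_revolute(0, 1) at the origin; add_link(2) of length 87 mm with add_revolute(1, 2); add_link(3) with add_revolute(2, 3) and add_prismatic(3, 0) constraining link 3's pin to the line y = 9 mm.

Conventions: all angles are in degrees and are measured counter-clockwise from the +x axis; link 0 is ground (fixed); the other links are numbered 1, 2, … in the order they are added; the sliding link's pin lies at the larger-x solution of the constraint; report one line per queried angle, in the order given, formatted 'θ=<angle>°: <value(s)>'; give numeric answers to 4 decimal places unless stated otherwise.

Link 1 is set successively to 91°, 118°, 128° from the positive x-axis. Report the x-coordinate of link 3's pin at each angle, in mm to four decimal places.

geometry: r = 58 mm, L = 87 mm, e = 9 mm
θ=91°: crank pin P = (r cos θ, r sin θ) = (-1.012240, 57.991166)
θ=91°: h = r sin θ − e = 57.991166 − 9 = 48.991166
θ=91°: x = r cos θ + √(L² − h²) = -1.012240 + 71.894823 = 70.882584
θ=118°: crank pin P = (r cos θ, r sin θ) = (-27.229351, 51.210960)
θ=118°: h = r sin θ − e = 51.210960 − 9 = 42.210960
θ=118°: x = r cos θ + √(L² − h²) = -27.229351 + 76.073877 = 48.844527
θ=128°: crank pin P = (r cos θ, r sin θ) = (-35.708366, 45.704624)
θ=128°: h = r sin θ − e = 45.704624 − 9 = 36.704624
θ=128°: x = r cos θ + √(L² − h²) = -35.708366 + 78.878201 = 43.169835

θ=91°: 70.8826
θ=118°: 48.8445
θ=128°: 43.1698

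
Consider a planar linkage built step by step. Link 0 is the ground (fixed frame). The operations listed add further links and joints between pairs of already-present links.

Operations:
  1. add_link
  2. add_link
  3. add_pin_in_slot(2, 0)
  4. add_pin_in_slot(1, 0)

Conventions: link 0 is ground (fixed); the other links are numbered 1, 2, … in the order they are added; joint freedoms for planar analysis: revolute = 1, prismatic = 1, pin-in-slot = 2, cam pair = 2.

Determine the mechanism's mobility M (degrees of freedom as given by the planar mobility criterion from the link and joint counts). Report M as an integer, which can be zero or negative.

ground; <1,0,0>
#1 <2,0,0>
#2 <3,0,0>
PS:2↔0 J2 <3,0,1>
PS:1↔0 J2 <3,0,2>
3×2 − 2×0 − 1×2 = 4

M = 4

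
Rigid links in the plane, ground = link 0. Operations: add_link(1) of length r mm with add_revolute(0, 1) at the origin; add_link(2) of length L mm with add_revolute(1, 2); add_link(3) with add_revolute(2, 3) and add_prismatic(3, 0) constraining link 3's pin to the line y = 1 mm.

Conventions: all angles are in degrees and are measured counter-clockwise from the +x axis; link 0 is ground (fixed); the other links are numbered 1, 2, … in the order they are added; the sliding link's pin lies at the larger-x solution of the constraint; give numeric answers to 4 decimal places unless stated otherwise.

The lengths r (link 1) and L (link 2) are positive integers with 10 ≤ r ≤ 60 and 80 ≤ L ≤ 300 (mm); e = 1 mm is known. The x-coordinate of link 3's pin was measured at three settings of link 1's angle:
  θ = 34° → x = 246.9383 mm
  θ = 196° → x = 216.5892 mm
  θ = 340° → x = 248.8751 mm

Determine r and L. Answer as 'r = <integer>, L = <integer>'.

constraint per measurement: (x − r cos θ)² + (r sin θ − e)² = L²
subtracting the θ₁ and θ₂ equations cancels the r² and L² terms:
r = (x₁² − x₂²) / (2[(x₁cos θ₁ + e sin θ₁) − (x₂cos θ₂ + e sin θ₂)]) = 17.0000 → r = 17
L² = (x₁ − r cos θ₁)² + (r sin θ₁ − e)² = 54288.9931 → L = 233.0000 → L = 233
check at θ₃=340°: x = 248.8751 (printed 248.8751) ✓

r = 17, L = 233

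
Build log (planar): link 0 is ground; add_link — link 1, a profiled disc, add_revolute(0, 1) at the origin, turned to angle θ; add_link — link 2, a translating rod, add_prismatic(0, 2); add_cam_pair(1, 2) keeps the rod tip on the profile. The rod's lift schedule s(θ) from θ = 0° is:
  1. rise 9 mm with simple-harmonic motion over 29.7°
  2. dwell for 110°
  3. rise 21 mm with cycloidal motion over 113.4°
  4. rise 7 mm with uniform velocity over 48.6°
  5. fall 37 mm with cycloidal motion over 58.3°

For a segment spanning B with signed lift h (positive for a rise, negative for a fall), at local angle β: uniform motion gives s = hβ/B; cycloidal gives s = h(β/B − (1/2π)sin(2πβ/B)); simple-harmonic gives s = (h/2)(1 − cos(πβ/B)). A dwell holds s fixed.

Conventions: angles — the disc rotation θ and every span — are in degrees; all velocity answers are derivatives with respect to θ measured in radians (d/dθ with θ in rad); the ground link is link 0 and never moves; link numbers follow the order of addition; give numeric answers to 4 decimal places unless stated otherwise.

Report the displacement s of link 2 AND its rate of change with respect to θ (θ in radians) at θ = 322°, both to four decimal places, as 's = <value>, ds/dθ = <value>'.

seg 1 [0°–29.7°] simple-harmonic, h=9: full span → s += 9 → s = 9.0000
seg 2 [29.7°–139.7°] dwell: s stays 9.0000
seg 3 [139.7°–253.1°] cycloidal, h=21: full span → s += 21 → s = 30.0000
seg 4 [253.1°–301.7°] uniform, h=7: full span → s += 7 → s = 37.0000
seg 5 [301.7°–360°] cycloidal, h=-37: θ=322° here. β=20.3, B=58.3. -37·(0.3482 − sin(2π·0.3482)/(2π)) = -8.0804 → s = 28.9196
velocity in seg [301.7°–360°] (cycloidal), θ in radians: β = 20.3° = 0.3543 rad, B = 58.3° = 1.0175 rad; ds/dθ = (h/B)(1 − cos(2πβ/B)) = ((-37)/1.0175)(1 − cos(2π·0.3482)) = -57.401855 mm/rad

s = 28.9196, ds/dθ = -57.4019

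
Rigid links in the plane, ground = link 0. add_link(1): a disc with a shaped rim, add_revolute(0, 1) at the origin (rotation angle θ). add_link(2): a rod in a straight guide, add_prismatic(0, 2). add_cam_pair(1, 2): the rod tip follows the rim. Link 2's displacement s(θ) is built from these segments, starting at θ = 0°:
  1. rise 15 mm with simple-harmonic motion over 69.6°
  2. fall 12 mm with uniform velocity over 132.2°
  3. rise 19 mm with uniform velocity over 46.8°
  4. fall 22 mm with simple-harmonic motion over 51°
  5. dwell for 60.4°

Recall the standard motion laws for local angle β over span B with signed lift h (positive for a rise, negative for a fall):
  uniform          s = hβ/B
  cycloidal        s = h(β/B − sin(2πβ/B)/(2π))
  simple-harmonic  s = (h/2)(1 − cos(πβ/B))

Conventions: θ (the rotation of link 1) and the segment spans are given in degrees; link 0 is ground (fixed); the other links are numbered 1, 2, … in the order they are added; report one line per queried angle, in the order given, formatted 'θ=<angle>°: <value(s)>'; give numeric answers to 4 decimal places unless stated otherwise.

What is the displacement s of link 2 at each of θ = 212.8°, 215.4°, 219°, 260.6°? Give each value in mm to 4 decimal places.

segment 1 (0° to 69.6°, simple-harmonic, h = 15) is passed completely: s = 0.0000 + (15) = 15.0000
segment 2 (69.6° to 201.8°, uniform, h = -12) is passed completely: s = 15.0000 + (-12) = 3.0000
θ = 212.8° falls in segment 3 (201.8° to 248.6°, uniform, h = 19): β = 212.8 − 201.8 = 11°, B = 46.8°; Δs = 19·11/46.8 = 4.4658; s = 3.0000 + 4.4658 = 7.4658
θ = 215.4° falls in segment 3 (201.8° to 248.6°, uniform, h = 19): β = 215.4 − 201.8 = 13.6°, B = 46.8°; Δs = 19·13.6/46.8 = 5.5214; s = 3.0000 + 5.5214 = 8.5214
θ = 219° falls in segment 3 (201.8° to 248.6°, uniform, h = 19): β = 219 − 201.8 = 17.2°, B = 46.8°; Δs = 19·17.2/46.8 = 6.9829; s = 3.0000 + 6.9829 = 9.9829
segment 3 (201.8° to 248.6°, uniform, h = 19) is passed completely: s = 3.0000 + (19) = 22.0000
θ = 260.6° falls in segment 4 (248.6° to 299.6°, simple-harmonic, h = -22): β = 260.6 − 248.6 = 12°, B = 51°; Δs = -22/2·(1 − cos(π·0.2353)) = -2.8709; s = 22.0000 − 2.8709 = 19.1291

θ=212.8°: 7.4658
θ=215.4°: 8.5214
θ=219°: 9.9829
θ=260.6°: 19.1291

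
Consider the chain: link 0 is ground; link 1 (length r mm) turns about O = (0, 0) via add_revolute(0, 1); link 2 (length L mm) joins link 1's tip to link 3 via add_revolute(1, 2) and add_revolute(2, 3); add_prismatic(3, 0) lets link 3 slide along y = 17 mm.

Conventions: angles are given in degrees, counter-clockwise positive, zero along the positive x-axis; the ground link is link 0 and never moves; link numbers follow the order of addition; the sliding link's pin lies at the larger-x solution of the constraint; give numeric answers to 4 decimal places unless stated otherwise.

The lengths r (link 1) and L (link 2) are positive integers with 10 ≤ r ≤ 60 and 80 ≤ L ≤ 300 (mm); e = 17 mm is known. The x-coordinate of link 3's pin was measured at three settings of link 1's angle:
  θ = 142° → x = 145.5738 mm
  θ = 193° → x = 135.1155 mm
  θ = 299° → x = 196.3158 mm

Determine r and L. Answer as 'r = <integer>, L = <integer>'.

constraint per measurement: (x − r cos θ)² + (r sin θ − e)² = L²
subtracting the θ₁ and θ₂ equations cancels the r² and L² terms:
r = (x₁² − x₂²) / (2[(x₁cos θ₁ + e sin θ₁) − (x₂cos θ₂ + e sin θ₂)]) = 46.9998 → r = 47
L² = (x₁ − r cos θ₁)² + (r sin θ₁ − e)² = 33488.9939 → L = 183.0000 → L = 183
check at θ₃=299°: x = 196.3158 (printed 196.3158) ✓

r = 47, L = 183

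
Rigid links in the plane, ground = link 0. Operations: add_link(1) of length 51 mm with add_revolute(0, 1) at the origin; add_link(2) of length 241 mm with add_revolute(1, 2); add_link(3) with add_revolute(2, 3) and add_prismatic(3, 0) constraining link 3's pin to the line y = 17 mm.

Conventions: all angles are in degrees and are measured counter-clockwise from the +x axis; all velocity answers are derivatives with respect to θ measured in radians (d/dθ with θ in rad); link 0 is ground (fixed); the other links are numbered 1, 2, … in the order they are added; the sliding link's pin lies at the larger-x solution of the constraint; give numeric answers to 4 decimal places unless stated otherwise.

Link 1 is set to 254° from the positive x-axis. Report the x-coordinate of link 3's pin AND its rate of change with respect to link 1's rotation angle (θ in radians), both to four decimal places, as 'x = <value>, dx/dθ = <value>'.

geometry: r = 51 mm, L = 241 mm, e = 17 mm
crank pin P = (r cos θ, r sin θ) = (-14.057505, -49.024346)
h = r sin θ − e = -49.024346 − 17 = -66.024346
x = r cos θ + √(L² − h²) = -14.057505 + 231.779606 = 217.722101
dx/dθ = −r sin θ − h·r cos θ/√(L² − h²) (θ in radians; h = -66.024346) = 45.019949

x = 217.7221, dx/dθ = 45.0199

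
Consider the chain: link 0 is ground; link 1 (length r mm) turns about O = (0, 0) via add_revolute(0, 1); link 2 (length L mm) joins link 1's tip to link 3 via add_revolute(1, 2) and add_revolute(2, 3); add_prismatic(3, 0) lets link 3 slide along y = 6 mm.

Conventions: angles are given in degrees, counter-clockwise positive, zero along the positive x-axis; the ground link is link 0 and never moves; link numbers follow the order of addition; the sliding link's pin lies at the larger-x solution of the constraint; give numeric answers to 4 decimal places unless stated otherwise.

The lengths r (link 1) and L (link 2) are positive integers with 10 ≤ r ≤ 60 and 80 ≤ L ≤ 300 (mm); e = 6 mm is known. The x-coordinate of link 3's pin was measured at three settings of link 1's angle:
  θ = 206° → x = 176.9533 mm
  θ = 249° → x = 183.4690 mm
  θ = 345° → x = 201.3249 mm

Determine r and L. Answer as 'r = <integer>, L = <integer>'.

constraint per measurement: (x − r cos θ)² + (r sin θ − e)² = L²
subtracting the θ₁ and θ₂ equations cancels the r² and L² terms:
r = (x₁² − x₂²) / (2[(x₁cos θ₁ + e sin θ₁) − (x₂cos θ₂ + e sin θ₂)]) = 12.9999 → r = 13
L² = (x₁ − r cos θ₁)² + (r sin θ₁ − e)² = 35721.0152 → L = 189.0000 → L = 189
check at θ₃=345°: x = 201.3249 (printed 201.3249) ✓

r = 13, L = 189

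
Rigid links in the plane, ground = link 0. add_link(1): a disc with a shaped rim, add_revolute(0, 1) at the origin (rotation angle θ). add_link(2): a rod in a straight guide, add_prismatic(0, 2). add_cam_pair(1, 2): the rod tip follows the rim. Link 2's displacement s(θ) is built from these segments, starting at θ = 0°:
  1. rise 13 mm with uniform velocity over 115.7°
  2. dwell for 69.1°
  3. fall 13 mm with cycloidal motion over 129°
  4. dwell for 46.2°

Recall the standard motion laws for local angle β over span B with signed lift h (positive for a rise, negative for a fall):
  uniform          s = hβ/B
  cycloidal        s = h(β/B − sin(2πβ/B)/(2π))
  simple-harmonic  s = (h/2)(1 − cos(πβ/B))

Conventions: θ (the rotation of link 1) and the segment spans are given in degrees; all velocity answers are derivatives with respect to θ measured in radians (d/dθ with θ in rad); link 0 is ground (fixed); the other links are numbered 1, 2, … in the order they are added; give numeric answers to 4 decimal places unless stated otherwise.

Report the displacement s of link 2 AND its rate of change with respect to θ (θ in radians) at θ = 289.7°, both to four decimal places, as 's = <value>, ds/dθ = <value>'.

segment 1 (0° to 115.7°, uniform, h = 13) is passed completely: s = 0.0000 + (13) = 13.0000
segment 2 (115.7° to 184.8°, dwell): s unchanged at 13.0000
θ = 289.7° falls in segment 3 (184.8° to 313.8°, cycloidal, h = -13): β = 289.7 − 184.8 = 104.9°, B = 129°; Δs = -13·(0.8132 − sin(2π·0.8132)/(2π)) = -12.4794; s = 13.0000 − 12.4794 = 0.5206
velocity in seg [184.8°–313.8°] (cycloidal), θ in radians: β = 104.9° = 1.8309 rad, B = 129° = 2.2515 rad; ds/dθ = (h/B)(1 − cos(2πβ/B)) = ((-13)/2.2515)(1 − cos(2π·0.8132)) = -3.541667 mm/rad

s = 0.5206, ds/dθ = -3.5417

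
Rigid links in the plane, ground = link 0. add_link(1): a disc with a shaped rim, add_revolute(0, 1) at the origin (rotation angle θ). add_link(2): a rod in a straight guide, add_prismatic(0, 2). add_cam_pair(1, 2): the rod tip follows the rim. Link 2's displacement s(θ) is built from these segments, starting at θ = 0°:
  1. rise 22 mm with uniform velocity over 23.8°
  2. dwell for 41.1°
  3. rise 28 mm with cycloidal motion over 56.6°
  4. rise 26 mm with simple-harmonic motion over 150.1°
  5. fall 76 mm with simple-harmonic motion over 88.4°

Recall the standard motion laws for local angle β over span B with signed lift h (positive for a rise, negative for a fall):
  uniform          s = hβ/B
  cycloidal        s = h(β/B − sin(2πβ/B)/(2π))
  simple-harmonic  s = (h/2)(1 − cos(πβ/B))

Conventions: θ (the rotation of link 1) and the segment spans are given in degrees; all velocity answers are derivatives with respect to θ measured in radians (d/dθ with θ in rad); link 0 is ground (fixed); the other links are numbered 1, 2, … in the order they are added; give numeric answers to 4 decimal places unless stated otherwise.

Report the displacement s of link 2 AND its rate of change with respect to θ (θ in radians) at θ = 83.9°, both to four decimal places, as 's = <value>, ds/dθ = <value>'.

segment 1 (0° to 23.8°, uniform, h = 22) is passed completely: s = 0.0000 + (22) = 22.0000
segment 2 (23.8° to 64.9°, dwell): s unchanged at 22.0000
θ = 83.9° falls in segment 3 (64.9° to 121.5°, cycloidal, h = 28): β = 83.9 − 64.9 = 19°, B = 56.6°; Δs = 28·(0.3357 − sin(2π·0.3357)/(2π)) = 5.5734; s = 22.0000 + 5.5734 = 27.5734
velocity in seg [64.9°–121.5°] (cycloidal), θ in radians: β = 19° = 0.3316 rad, B = 56.6° = 0.9879 rad; ds/dθ = (h/B)(1 − cos(2πβ/B)) = (28/0.9879)(1 − cos(2π·0.3357)) = 42.878064 mm/rad

s = 27.5734, ds/dθ = 42.8781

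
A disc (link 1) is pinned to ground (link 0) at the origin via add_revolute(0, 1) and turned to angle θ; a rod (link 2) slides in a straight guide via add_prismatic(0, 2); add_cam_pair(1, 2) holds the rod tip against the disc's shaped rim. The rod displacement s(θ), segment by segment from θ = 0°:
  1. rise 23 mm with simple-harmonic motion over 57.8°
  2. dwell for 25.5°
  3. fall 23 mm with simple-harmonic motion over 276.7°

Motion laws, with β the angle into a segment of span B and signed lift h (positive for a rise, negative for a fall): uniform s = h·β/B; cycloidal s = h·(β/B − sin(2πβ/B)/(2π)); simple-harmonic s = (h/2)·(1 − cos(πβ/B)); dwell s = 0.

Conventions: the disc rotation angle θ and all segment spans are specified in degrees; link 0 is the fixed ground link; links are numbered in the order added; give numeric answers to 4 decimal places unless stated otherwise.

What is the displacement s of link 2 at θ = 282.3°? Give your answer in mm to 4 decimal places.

segment 1 (0° to 57.8°, simple-harmonic, h = 23) is passed completely: s = 0.0000 + (23) = 23.0000
segment 2 (57.8° to 83.3°, dwell): s unchanged at 23.0000
θ = 282.3° falls in segment 3 (83.3° to 360°, simple-harmonic, h = -23): β = 282.3 − 83.3 = 199°, B = 276.7°; Δs = -23/2·(1 − cos(π·0.7192)) = -18.8078; s = 23.0000 − 18.8078 = 4.1922

4.1922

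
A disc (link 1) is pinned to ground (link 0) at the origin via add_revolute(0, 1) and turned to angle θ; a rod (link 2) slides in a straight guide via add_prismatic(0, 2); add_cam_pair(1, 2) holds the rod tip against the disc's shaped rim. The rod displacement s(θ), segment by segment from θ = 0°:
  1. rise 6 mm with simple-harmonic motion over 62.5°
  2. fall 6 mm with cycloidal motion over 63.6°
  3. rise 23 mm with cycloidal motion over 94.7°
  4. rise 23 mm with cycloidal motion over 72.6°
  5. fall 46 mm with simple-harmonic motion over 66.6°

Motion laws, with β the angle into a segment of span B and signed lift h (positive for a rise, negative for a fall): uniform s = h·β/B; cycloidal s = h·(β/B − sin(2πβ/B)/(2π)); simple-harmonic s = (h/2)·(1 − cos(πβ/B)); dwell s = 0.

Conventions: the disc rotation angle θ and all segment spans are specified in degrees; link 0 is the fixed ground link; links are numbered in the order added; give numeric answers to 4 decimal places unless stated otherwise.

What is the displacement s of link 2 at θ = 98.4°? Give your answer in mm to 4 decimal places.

segment 1 (0° to 62.5°, simple-harmonic, h = 6) is passed completely: s = 0.0000 + (6) = 6.0000
θ = 98.4° falls in segment 2 (62.5° to 126.1°, cycloidal, h = -6): β = 98.4 − 62.5 = 35.9°, B = 63.6°; Δs = -6·(0.5645 − sin(2π·0.5645)/(2π)) = -3.7631; s = 6.0000 − 3.7631 = 2.2369

2.2369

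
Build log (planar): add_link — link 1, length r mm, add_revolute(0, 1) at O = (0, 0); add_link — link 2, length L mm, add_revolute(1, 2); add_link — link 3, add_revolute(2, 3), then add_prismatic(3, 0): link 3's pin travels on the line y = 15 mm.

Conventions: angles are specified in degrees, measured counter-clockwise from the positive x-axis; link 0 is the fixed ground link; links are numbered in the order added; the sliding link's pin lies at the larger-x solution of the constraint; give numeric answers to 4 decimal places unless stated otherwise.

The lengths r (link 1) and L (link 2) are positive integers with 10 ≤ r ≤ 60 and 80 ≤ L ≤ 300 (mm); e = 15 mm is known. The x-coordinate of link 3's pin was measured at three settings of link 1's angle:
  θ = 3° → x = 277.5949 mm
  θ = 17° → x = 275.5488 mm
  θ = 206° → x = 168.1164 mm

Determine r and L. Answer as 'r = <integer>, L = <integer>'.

constraint per measurement: (x − r cos θ)² + (r sin θ − e)² = L²
subtracting the θ₁ and θ₂ equations cancels the r² and L² terms:
r = (x₁² − x₂²) / (2[(x₁cos θ₁ + e sin θ₁) − (x₂cos θ₂ + e sin θ₂)]) = 55.9997 → r = 56
L² = (x₁ − r cos θ₁)² + (r sin θ₁ − e)² = 49283.9839 → L = 222.0000 → L = 222
check at θ₃=206°: x = 168.1164 (printed 168.1164) ✓

r = 56, L = 222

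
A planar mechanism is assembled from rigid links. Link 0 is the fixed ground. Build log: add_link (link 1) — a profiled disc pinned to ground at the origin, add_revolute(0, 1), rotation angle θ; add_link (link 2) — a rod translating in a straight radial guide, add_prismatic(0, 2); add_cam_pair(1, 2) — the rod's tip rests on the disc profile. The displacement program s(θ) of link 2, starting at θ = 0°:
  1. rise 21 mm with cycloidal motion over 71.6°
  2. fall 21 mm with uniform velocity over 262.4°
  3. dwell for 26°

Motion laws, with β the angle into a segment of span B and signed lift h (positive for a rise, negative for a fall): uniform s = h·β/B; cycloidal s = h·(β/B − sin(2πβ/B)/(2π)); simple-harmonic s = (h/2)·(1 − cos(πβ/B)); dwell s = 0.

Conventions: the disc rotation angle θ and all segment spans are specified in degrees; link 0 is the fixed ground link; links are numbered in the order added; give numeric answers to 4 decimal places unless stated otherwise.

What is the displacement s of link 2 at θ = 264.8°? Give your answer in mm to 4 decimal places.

seg 1 [0°–71.6°] cycloidal, h=21: full span → s += 21 → s = 21.0000
seg 2 [71.6°–334°] uniform, h=-21: θ=264.8° here. β=193.2, B=262.4. -21·193.2/262.4 = -15.4619 → s = 5.5381

5.5381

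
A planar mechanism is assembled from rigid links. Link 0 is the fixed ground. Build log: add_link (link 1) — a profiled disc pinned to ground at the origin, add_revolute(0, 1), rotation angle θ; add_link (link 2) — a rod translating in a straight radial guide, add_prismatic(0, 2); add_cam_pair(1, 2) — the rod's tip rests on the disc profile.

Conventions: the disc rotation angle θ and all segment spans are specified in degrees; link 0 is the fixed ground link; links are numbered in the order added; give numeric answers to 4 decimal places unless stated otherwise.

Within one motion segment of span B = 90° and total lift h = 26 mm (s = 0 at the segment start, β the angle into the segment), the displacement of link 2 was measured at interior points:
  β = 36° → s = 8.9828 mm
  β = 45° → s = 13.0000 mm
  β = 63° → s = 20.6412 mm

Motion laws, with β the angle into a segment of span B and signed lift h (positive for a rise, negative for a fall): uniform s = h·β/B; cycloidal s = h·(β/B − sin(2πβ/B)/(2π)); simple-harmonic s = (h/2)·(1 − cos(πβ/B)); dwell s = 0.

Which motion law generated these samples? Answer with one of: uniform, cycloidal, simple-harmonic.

candidates at β/B = r: uniform s = h·r (linear in β); cycloidal s = h·(r − sin(2πr)/(2π)); simple-harmonic s = (h/2)(1 − cos(πr))
β=36°: printed 8.9828 | uniform 10.4000, cycloidal 7.9677, simple-harmonic 8.9828
β=45°: printed 13.0000 | uniform 13.0000, cycloidal 13.0000, simple-harmonic 13.0000
β=63°: printed 20.6412 | uniform 18.2000, cycloidal 22.1355, simple-harmonic 20.6412
only one law matches every sample → simple-harmonic

simple-harmonic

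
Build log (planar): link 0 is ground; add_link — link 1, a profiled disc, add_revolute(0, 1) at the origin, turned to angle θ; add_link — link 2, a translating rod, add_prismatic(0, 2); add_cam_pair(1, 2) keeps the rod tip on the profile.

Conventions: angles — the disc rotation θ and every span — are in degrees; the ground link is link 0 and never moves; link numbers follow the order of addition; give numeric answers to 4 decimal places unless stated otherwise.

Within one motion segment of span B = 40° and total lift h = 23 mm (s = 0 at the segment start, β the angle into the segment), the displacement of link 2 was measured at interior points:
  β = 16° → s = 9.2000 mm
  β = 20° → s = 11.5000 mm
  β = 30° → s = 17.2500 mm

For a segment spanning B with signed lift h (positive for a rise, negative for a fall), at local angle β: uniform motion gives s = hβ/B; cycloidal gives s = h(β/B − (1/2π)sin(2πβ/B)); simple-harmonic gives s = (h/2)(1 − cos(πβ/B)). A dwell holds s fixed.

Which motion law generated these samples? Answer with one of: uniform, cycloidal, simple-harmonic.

candidates at β/B = r: uniform s = h·r (linear in β); cycloidal s = h·(r − sin(2πr)/(2π)); simple-harmonic s = (h/2)(1 − cos(πr))
β=16°: printed 9.2000 | uniform 9.2000, cycloidal 7.0484, simple-harmonic 7.9463
β=20°: printed 11.5000 | uniform 11.5000, cycloidal 11.5000, simple-harmonic 11.5000
β=30°: printed 17.2500 | uniform 17.2500, cycloidal 20.9106, simple-harmonic 19.6317
only one law matches every sample → uniform

uniform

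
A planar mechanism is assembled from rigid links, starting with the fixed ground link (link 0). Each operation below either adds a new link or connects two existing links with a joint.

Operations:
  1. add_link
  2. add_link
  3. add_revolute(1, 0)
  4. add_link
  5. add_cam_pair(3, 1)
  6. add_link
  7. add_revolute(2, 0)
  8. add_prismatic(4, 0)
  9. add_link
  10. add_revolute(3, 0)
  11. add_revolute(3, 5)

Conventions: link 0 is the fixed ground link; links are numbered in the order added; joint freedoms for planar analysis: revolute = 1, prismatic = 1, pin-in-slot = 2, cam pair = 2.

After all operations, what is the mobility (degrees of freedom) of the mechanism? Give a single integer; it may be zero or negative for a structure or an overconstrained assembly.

L=1 J1=0 J2=0
add link → L=2 J1=0 J2=0
add link → L=3 J1=0 J2=0
R@1,0 dof=1 J1 → L=3 J1=1 J2=0
add link → L=4 J1=1 J2=0
C@3,1 dof=2 J2 → L=4 J1=1 J2=1
add link → L=5 J1=1 J2=1
R@2,0 dof=1 J1 → L=5 J1=2 J2=1
P@4,0 dof=1 J1 → L=5 J1=3 J2=1
add link → L=6 J1=3 J2=1
R@3,0 dof=1 J1 → L=6 J1=4 J2=1
R@3,5 dof=1 J1 → L=6 J1=5 J2=1
M=3(L−1)−2J1−J2=3·5−2·5−1=4

M = 4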